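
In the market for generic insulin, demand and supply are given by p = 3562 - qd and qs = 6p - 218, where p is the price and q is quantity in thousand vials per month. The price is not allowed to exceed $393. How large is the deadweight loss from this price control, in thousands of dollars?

Rearranging demand gives qd = 3562 - p. Equilibrium: 3562 - p = 6p - 218, so 3780 = 7p and p* = 540, q* = 3022.
Because the ceiling (393) lies below the market-clearing price, it is binding.
At p = 393: qd = 3562 - 393 = 3169 and qs = 6·393 - 218 = 2140.
Quantity traded falls to 2140. At q = 2140 the demand price is 3562 - 2140 = 1422 and the supply price is (218 + 2140)/6 = 393.
Deadweight loss = ½ · (1422 - 393) · (3022 - 2140) = ½ · 1029 · 882 = 453789.

453789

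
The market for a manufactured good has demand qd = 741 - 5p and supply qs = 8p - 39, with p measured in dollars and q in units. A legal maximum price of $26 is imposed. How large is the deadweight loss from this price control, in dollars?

Equilibrium: 741 - 5p = 8p - 39, so 780 = 13p and p* = 60, q* = 441.
Because the ceiling (26) lies below the market-clearing price, it is binding.
At p = 26: qd = 741 - 5·26 = 611 and qs = 8·26 - 39 = 169.
Quantity traded falls to 169. At q = 169 the demand price is (741 - 169)/5 = 114.4 and the supply price is (39 + 169)/8 = 26.
Deadweight loss = ½ · (114.4 - 26) · (441 - 169) = ½ · 88.4 · 272 = 12022.4.

12022.4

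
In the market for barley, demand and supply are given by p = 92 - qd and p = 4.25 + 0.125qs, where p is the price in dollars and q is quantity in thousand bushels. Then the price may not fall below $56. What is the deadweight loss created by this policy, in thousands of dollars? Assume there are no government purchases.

992.25

Rearranging demand gives qd = 92 - p; rearranging supply gives qs = 8p - 34. Without the control the market clears where 92 - p = 8p - 34, i.e. p* = 14 and q* = 78.
Because the floor (56) lies above the market-clearing price, it is binding.
At p = 56: qd = 92 - 56 = 36 and qs = 8·56 - 34 = 414.
Quantity traded falls to 36. At q = 36 the demand price is 92 - 36 = 56 and the supply price is (34 + 36)/8 = 8.75.
Deadweight loss = ½ · (56 - 8.75) · (78 - 36) = ½ · 47.25 · 42 = 992.25.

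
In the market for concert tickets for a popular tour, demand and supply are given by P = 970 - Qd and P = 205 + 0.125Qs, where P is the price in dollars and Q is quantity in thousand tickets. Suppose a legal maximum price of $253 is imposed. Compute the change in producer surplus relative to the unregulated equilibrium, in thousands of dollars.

-19684

Rearranging demand gives Qd = 970 - P; rearranging supply gives Qs = 8P - 1640. Setting quantity demanded equal to quantity supplied, 970 - P = 8P - 1640, gives P* = 290 and Q* = 680.
The ceiling of 253 is below the equilibrium price 290, so it binds.
At P = 253: Qd = 970 - 253 = 717 and Qs = 8·253 - 1640 = 384.
Producer surplus without the control is ½ · (290 - 205) · 680 = 28900.
With the ceiling, producers sell 384 units at 253, so PS = ½ · (253 - 205) · 384 = 9216.
Change in producer surplus = 9216 - 28900 = -19684.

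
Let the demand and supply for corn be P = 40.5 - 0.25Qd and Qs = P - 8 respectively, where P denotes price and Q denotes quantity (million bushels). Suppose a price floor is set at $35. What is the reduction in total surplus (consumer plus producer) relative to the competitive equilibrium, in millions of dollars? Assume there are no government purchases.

Rearranging demand gives Qd = 162 - 4P. Without the control the market clears where 162 - 4P = P - 8, i.e. P* = 34 and Q* = 26.
Because the floor (35) lies above the market-clearing price, it is binding.
At P = 35: Qd = 162 - 4·35 = 22 and Qs = 35 - 8 = 27.
Quantity traded falls to 22. At Q = 22 the demand price is (162 - 22)/4 = 35 and the supply price is 8 + 22 = 30.
Deadweight loss = ½ · (35 - 30) · (26 - 22) = ½ · 5 · 4 = 10.

10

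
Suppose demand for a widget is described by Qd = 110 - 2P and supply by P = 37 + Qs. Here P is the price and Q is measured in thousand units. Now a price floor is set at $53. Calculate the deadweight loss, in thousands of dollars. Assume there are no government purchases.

Rearranging supply gives Qs = P - 37. Setting quantity demanded equal to quantity supplied, 110 - 2P = P - 37, gives P* = 49 and Q* = 12.
The floor of 53 is above the equilibrium price 49, so it binds.
At P = 53: Qd = 110 - 2·53 = 4 and Qs = 53 - 37 = 16.
Quantity traded falls to 4. At Q = 4 the demand price is (110 - 4)/2 = 53 and the supply price is 37 + 4 = 41.
Deadweight loss = ½ · (53 - 41) · (12 - 4) = ½ · 12 · 8 = 48.

48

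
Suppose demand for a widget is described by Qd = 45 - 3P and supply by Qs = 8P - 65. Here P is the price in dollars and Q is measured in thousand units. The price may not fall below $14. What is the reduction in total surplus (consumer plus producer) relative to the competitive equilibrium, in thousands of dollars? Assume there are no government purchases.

In a free market, 45 - 3P = 8P - 65 gives the equilibrium P* = 10, Q* = 15.
Since 14 > 10, the floor is binding.
At P = 14: Qd = 45 - 3·14 = 3 and Qs = 8·14 - 65 = 47.
Quantity traded falls to 3. At Q = 3 the demand price is (45 - 3)/3 = 14 and the supply price is (65 + 3)/8 = 8.5.
Deadweight loss = ½ · (14 - 8.5) · (15 - 3) = ½ · 5.5 · 12 = 33.

33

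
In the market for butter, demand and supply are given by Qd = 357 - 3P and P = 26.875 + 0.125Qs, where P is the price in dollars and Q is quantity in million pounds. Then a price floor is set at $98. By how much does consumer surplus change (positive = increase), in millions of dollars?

Rearranging supply gives Qs = 8P - 215. Setting quantity demanded equal to quantity supplied, 357 - 3P = 8P - 215, gives P* = 52 and Q* = 201.
The floor of 98 is above the equilibrium price 52, so it binds.
At P = 98: Qd = 357 - 3·98 = 63 and Qs = 8·98 - 215 = 569.
Consumer surplus without the control is ½ · (119 - 52) · 201 = 6733.5.
With the floor, consumers buy 63 units at 98, so CS = ½ · (119 - 98) · 63 = 661.5.
Change in consumer surplus = 661.5 - 6733.5 = -6072.

-6072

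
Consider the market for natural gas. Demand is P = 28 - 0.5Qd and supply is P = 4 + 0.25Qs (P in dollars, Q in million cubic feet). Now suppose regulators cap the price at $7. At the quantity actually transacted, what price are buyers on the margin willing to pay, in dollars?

Rearranging demand gives Qd = 56 - 2P; rearranging supply gives Qs = 4P - 16. Without the control the market clears where 56 - 2P = 4P - 16, i.e. P* = 12 and Q* = 32.
The ceiling of 7 is below the equilibrium price 12, so it binds.
At P = 7: Qd = 56 - 2·7 = 42 and Qs = 4·7 - 16 = 12.
Only 12 units reach the market. On the demand curve, the marginal buyer's willingness to pay at Q = 12 is (56 - 12)/2 = 22.

22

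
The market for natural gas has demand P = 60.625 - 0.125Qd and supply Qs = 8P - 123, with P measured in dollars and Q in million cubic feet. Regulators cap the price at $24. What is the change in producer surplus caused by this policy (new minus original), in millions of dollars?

-1750

Rearranging demand gives Qd = 485 - 8P. Equilibrium: 485 - 8P = 8P - 123, so 608 = 16P and P* = 38, Q* = 181.
The ceiling of 24 is below the equilibrium price 38, so it binds.
At P = 24: Qd = 485 - 8·24 = 293 and Qs = 8·24 - 123 = 69.
Producer surplus without the control is ½ · (38 - 15.375) · 181 = 2047.5625.
With the ceiling, producers sell 69 units at 24, so PS = ½ · (24 - 15.375) · 69 = 297.5625.
Change in producer surplus = 297.5625 - 2047.5625 = -1750.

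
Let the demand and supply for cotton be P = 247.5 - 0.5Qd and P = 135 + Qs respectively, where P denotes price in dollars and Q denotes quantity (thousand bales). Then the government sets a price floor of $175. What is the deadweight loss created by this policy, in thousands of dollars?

0

Rearranging demand gives Qd = 495 - 2P; rearranging supply gives Qs = P - 135. Equilibrium: 495 - 2P = P - 135, so 630 = 3P and P* = 210, Q* = 75.
Since 175 is below P* = 210, the floor does not bind and the free-market outcome prevails.
Since the control does not bind, no trades are prevented and deadweight loss is zero.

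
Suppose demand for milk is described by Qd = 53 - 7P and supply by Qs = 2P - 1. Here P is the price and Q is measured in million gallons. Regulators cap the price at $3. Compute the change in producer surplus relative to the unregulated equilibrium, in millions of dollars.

-24

Setting quantity demanded equal to quantity supplied, 53 - 7P = 2P - 1, gives P* = 6 and Q* = 11.
Because the ceiling (3) lies below the market-clearing price, it is binding.
At P = 3: Qd = 53 - 7·3 = 32 and Qs = 2·3 - 1 = 5.
Producer surplus without the control is ½ · (6 - 0.5) · 11 = 30.25.
With the ceiling, producers sell 5 units at 3, so PS = ½ · (3 - 0.5) · 5 = 6.25.
Change in producer surplus = 6.25 - 30.25 = -24.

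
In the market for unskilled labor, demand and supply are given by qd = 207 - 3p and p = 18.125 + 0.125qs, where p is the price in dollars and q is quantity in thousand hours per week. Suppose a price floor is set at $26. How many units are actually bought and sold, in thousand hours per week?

Rearranging supply gives qs = 8p - 145. Without the control the market clears where 207 - 3p = 8p - 145, i.e. p* = 32 and q* = 111.
Since 26 is below p* = 32, the floor does not bind and the free-market outcome prevails.

111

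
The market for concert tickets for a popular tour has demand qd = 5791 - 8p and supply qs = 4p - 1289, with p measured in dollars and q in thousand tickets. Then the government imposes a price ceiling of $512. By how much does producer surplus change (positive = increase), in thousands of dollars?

-71370

Setting quantity demanded equal to quantity supplied, 5791 - 8p = 4p - 1289, gives p* = 590 and q* = 1071.
Because the ceiling (512) lies below the market-clearing price, it is binding.
At p = 512: qd = 5791 - 8·512 = 1695 and qs = 4·512 - 1289 = 759.
Producer surplus without the control is ½ · (590 - 322.25) · 1071 = 143380.125.
With the ceiling, producers sell 759 units at 512, so PS = ½ · (512 - 322.25) · 759 = 72010.125.
Change in producer surplus = 72010.125 - 143380.125 = -71370.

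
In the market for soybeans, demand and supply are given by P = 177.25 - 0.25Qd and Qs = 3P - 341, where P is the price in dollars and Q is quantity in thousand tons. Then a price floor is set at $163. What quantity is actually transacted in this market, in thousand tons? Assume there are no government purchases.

57

Rearranging demand gives Qd = 709 - 4P. Setting quantity demanded equal to quantity supplied, 709 - 4P = 3P - 341, gives P* = 150 and Q* = 109.
Because the floor (163) lies above the market-clearing price, it is binding.
At P = 163: Qd = 709 - 4·163 = 57 and Qs = 3·163 - 341 = 148.
The quantity actually transacted is the short side, demand: 57.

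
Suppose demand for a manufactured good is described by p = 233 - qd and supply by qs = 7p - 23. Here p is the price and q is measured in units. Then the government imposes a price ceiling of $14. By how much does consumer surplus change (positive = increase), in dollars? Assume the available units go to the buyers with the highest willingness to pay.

-6588

Rearranging demand gives qd = 233 - p. Without the control the market clears where 233 - p = 7p - 23, i.e. p* = 32 and q* = 201.
Because the ceiling (14) lies below the market-clearing price, it is binding.
At p = 14: qd = 233 - 14 = 219 and qs = 7·14 - 23 = 75.
Consumer surplus without the control is ½ · (233 - 32) · 201 = 20200.5.
With the ceiling, 75 units are sold at 14 (assume they go to the highest-value buyers). The demand price at q = 75 is 158, so CS = ½ · [(233 - 14) + (158 - 14)] · 75 = 13612.5.
Change in consumer surplus = 13612.5 - 20200.5 = -6588.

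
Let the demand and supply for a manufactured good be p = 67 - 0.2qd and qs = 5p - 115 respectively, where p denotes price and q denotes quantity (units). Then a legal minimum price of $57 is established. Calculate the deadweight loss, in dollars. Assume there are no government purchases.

Rearranging demand gives qd = 335 - 5p. Without the control the market clears where 335 - 5p = 5p - 115, i.e. p* = 45 and q* = 110.
The floor of 57 is above the equilibrium price 45, so it binds.
At p = 57: qd = 335 - 5·57 = 50 and qs = 5·57 - 115 = 170.
Quantity traded falls to 50. At q = 50 the demand price is (335 - 50)/5 = 57 and the supply price is (115 + 50)/5 = 33.
Deadweight loss = ½ · (57 - 33) · (110 - 50) = ½ · 24 · 60 = 720.

720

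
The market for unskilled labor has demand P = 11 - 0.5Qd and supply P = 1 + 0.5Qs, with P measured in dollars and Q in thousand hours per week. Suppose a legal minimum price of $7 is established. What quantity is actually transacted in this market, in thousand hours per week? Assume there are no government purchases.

8

Rearranging demand gives Qd = 22 - 2P; rearranging supply gives Qs = 2P - 2. Without the control the market clears where 22 - 2P = 2P - 2, i.e. P* = 6 and Q* = 10.
The floor of 7 is above the equilibrium price 6, so it binds.
At P = 7: Qd = 22 - 2·7 = 8 and Qs = 2·7 - 2 = 12.
The quantity actually transacted is the short side, demand: 8.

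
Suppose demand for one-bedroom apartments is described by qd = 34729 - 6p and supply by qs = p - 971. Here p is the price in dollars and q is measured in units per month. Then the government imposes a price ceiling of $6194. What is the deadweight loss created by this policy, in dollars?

In a free market, 34729 - 6p = p - 971 gives the equilibrium p* = 5100, q* = 4129.
Since 6194 is above p* = 5100, the ceiling does not bind and the free-market outcome prevails.
Since the control does not bind, no trades are prevented and deadweight loss is zero.

0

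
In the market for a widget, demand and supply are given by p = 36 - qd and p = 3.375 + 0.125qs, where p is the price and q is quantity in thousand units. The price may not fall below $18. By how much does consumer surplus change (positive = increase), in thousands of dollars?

-258.5

Rearranging demand gives qd = 36 - p; rearranging supply gives qs = 8p - 27. Without the control the market clears where 36 - p = 8p - 27, i.e. p* = 7 and q* = 29.
Since 18 > 7, the floor is binding.
At p = 18: qd = 36 - 18 = 18 and qs = 8·18 - 27 = 117.
Consumer surplus without the control is ½ · (36 - 7) · 29 = 420.5.
With the floor, consumers buy 18 units at 18, so CS = ½ · (36 - 18) · 18 = 162.
Change in consumer surplus = 162 - 420.5 = -258.5.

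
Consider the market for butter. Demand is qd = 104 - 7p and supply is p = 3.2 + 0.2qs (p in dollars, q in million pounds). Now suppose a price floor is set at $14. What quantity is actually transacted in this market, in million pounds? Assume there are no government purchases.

6

Rearranging supply gives qs = 5p - 16. Without the control the market clears where 104 - 7p = 5p - 16, i.e. p* = 10 and q* = 34.
The floor of 14 is above the equilibrium price 10, so it binds.
At p = 14: qd = 104 - 7·14 = 6 and qs = 5·14 - 16 = 54.
The quantity actually transacted is the short side, demand: 6.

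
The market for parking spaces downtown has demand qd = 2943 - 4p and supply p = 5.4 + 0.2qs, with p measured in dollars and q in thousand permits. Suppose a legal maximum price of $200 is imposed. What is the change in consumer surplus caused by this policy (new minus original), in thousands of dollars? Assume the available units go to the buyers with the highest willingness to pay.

Rearranging supply gives qs = 5p - 27. Setting quantity demanded equal to quantity supplied, 2943 - 4p = 5p - 27, gives p* = 330 and q* = 1623.
Because the ceiling (200) lies below the market-clearing price, it is binding.
At p = 200: qd = 2943 - 4·200 = 2143 and qs = 5·200 - 27 = 973.
Consumer surplus without the control is ½ · (735.75 - 330) · 1623 = 329266.125.
With the ceiling, 973 units are sold at 200 (assume they go to the highest-value buyers). The demand price at q = 973 is 492.5, so CS = ½ · [(735.75 - 200) + (492.5 - 200)] · 973 = 402943.625.
Change in consumer surplus = 402943.625 - 329266.125 = 73677.5.

73677.5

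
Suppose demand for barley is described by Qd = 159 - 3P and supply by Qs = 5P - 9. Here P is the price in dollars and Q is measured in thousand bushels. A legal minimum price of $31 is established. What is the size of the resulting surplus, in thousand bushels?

80

Equilibrium: 159 - 3P = 5P - 9, so 168 = 8P and P* = 21, Q* = 96.
Since 31 > 21, the floor is binding.
At P = 31: Qd = 159 - 3·31 = 66 and Qs = 5·31 - 9 = 146.
Surplus = Qs - Qd = 146 - 66 = 80.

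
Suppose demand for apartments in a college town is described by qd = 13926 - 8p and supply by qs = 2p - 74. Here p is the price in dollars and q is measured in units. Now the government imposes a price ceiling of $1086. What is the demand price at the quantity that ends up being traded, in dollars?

1478.5

Setting quantity demanded equal to quantity supplied, 13926 - 8p = 2p - 74, gives p* = 1400 and q* = 2726.
The ceiling of 1086 is below the equilibrium price 1400, so it binds.
At p = 1086: qd = 13926 - 8·1086 = 5238 and qs = 2·1086 - 74 = 2098.
Only 2098 units reach the market. On the demand curve, the marginal buyer's willingness to pay at q = 2098 is (13926 - 2098)/8 = 1478.5.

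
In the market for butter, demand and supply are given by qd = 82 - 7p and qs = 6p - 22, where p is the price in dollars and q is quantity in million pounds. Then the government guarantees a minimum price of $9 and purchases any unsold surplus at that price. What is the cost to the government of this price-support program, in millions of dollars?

Setting quantity demanded equal to quantity supplied, 82 - 7p = 6p - 22, gives p* = 8 and q* = 26.
The floor of 9 is above the equilibrium price 8, so it binds.
At p = 9: qd = 82 - 7·9 = 19 and qs = 6·9 - 22 = 32.
Surplus = qs - qd = 13.
Government expenditure = surplus × support price = 13 × 9 = 117.

117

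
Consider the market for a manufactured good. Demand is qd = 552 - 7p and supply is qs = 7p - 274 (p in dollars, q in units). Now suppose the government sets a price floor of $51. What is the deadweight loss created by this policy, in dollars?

Setting quantity demanded equal to quantity supplied, 552 - 7p = 7p - 274, gives p* = 59 and q* = 139.
Since 51 is below p* = 59, the floor does not bind and the free-market outcome prevails.
Since the control does not bind, no trades are prevented and deadweight loss is zero.

0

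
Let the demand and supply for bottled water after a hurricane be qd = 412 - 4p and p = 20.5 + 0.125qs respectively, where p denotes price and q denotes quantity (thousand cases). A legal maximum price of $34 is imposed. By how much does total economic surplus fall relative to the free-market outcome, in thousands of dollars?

2352

Rearranging supply gives qs = 8p - 164. Without the control the market clears where 412 - 4p = 8p - 164, i.e. p* = 48 and q* = 220.
Because the ceiling (34) lies below the market-clearing price, it is binding.
At p = 34: qd = 412 - 4·34 = 276 and qs = 8·34 - 164 = 108.
Quantity traded falls to 108. At q = 108 the demand price is (412 - 108)/4 = 76 and the supply price is (164 + 108)/8 = 34.
Deadweight loss = ½ · (76 - 34) · (220 - 108) = ½ · 42 · 112 = 2352.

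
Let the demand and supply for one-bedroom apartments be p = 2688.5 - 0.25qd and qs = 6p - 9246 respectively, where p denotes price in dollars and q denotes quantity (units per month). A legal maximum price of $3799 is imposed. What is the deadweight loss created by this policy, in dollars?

0

Rearranging demand gives qd = 10754 - 4p. Setting quantity demanded equal to quantity supplied, 10754 - 4p = 6p - 9246, gives p* = 2000 and q* = 2754.
The ceiling of 3799 is above the equilibrium price 2000, so it is not binding; the market clears at p* = 2000, q* = 2754.
Since the control does not bind, no trades are prevented and deadweight loss is zero.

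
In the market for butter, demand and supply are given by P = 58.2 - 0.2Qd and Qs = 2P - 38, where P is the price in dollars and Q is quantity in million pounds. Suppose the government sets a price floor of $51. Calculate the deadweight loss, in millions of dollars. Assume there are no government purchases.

Rearranging demand gives Qd = 291 - 5P. Without the control the market clears where 291 - 5P = 2P - 38, i.e. P* = 47 and Q* = 56.
Because the floor (51) lies above the market-clearing price, it is binding.
At P = 51: Qd = 291 - 5·51 = 36 and Qs = 2·51 - 38 = 64.
Quantity traded falls to 36. At Q = 36 the demand price is (291 - 36)/5 = 51 and the supply price is (38 + 36)/2 = 37.
Deadweight loss = ½ · (51 - 37) · (56 - 36) = ½ · 14 · 20 = 140.

140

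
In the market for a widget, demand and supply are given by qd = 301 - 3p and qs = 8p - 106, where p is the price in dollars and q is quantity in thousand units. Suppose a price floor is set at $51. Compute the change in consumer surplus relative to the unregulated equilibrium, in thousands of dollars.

In a free market, 301 - 3p = 8p - 106 gives the equilibrium p* = 37, q* = 190.
Since 51 > 37, the floor is binding.
At p = 51: qd = 301 - 3·51 = 148 and qs = 8·51 - 106 = 302.
Consumer surplus without the control is ½ · (301/3 - 37) · 190 = 18050/3.
With the floor, consumers buy 148 units at 51, so CS = ½ · (301/3 - 51) · 148 = 10952/3.
Change in consumer surplus = 10952/3 - 18050/3 = -2366.

-2366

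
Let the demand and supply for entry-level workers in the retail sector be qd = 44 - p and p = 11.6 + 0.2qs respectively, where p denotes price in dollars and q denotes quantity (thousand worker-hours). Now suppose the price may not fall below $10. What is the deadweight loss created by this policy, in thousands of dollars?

0

Rearranging supply gives qs = 5p - 58. Setting quantity demanded equal to quantity supplied, 44 - p = 5p - 58, gives p* = 17 and q* = 27.
The floor of 10 is below the equilibrium price 17, so it is not binding; the market clears at p* = 17, q* = 27.
Since the control does not bind, no trades are prevented and deadweight loss is zero.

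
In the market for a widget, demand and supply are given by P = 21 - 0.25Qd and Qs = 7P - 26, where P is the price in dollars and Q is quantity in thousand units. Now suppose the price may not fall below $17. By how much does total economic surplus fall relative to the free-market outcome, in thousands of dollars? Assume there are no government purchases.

Rearranging demand gives Qd = 84 - 4P. Setting quantity demanded equal to quantity supplied, 84 - 4P = 7P - 26, gives P* = 10 and Q* = 44.
The floor of 17 is above the equilibrium price 10, so it binds.
At P = 17: Qd = 84 - 4·17 = 16 and Qs = 7·17 - 26 = 93.
Quantity traded falls to 16. At Q = 16 the demand price is (84 - 16)/4 = 17 and the supply price is (26 + 16)/7 = 6.
Deadweight loss = ½ · (17 - 6) · (44 - 16) = ½ · 11 · 28 = 154.

154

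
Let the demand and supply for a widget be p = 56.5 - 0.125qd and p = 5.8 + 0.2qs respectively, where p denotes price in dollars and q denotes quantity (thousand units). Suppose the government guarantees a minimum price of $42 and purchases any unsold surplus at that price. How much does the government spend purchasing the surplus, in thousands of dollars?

Rearranging demand gives qd = 452 - 8p; rearranging supply gives qs = 5p - 29. Without the control the market clears where 452 - 8p = 5p - 29, i.e. p* = 37 and q* = 156.
The floor of 42 is above the equilibrium price 37, so it binds.
At p = 42: qd = 452 - 8·42 = 116 and qs = 5·42 - 29 = 181.
Surplus = qs - qd = 65.
Government expenditure = surplus × support price = 65 × 42 = 2730.

2730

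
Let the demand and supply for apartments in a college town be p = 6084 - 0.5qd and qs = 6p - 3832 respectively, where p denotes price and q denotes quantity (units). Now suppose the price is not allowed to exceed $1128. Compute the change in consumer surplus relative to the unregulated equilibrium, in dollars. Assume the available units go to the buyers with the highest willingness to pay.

Rearranging demand gives qd = 12168 - 2p. Setting quantity demanded equal to quantity supplied, 12168 - 2p = 6p - 3832, gives p* = 2000 and q* = 8168.
The ceiling of 1128 is below the equilibrium price 2000, so it binds.
At p = 1128: qd = 12168 - 2·1128 = 9912 and qs = 6·1128 - 3832 = 2936.
Consumer surplus without the control is ½ · (6084 - 2000) · 8168 = 16679056.
With the ceiling, 2936 units are sold at 1128 (assume they go to the highest-value buyers). The demand price at q = 2936 is 4616, so CS = ½ · [(6084 - 1128) + (4616 - 1128)] · 2936 = 12395792.
Change in consumer surplus = 12395792 - 16679056 = -4283264.

-4283264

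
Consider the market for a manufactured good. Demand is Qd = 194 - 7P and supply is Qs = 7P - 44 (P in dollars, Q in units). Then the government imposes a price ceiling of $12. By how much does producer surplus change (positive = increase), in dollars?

Equilibrium: 194 - 7P = 7P - 44, so 238 = 14P and P* = 17, Q* = 75.
Because the ceiling (12) lies below the market-clearing price, it is binding.
At P = 12: Qd = 194 - 7·12 = 110 and Qs = 7·12 - 44 = 40.
Producer surplus without the control is ½ · (17 - 44/7) · 75 = 5625/14.
With the ceiling, producers sell 40 units at 12, so PS = ½ · (12 - 44/7) · 40 = 800/7.
Change in producer surplus = 800/7 - 5625/14 = -287.5.

-287.5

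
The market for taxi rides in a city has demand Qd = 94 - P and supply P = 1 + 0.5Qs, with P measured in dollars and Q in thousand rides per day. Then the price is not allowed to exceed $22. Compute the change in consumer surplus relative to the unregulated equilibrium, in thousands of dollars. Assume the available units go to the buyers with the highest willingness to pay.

Rearranging supply gives Qs = 2P - 2. In a free market, 94 - P = 2P - 2 gives the equilibrium P* = 32, Q* = 62.
Because the ceiling (22) lies below the market-clearing price, it is binding.
At P = 22: Qd = 94 - 22 = 72 and Qs = 2·22 - 2 = 42.
Consumer surplus without the control is ½ · (94 - 32) · 62 = 1922.
With the ceiling, 42 units are sold at 22 (assume they go to the highest-value buyers). The demand price at Q = 42 is 52, so CS = ½ · [(94 - 22) + (52 - 22)] · 42 = 2142.
Change in consumer surplus = 2142 - 1922 = 220.

220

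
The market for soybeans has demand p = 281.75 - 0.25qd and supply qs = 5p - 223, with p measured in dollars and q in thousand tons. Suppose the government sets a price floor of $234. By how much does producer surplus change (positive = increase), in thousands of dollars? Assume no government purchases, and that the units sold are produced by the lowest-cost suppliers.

4754.4

Rearranging demand gives qd = 1127 - 4p. In a free market, 1127 - 4p = 5p - 223 gives the equilibrium p* = 150, q* = 527.
Since 234 > 150, the floor is binding.
At p = 234: qd = 1127 - 4·234 = 191 and qs = 5·234 - 223 = 947.
Producer surplus without the control is ½ · (150 - 44.6) · 527 = 27772.9.
With the floor, 191 units are sold at 234. The supply price at q = 191 is 82.8, so PS = ½ · [(234 - 44.6) + (234 - 82.8)] · 191 = 32527.3.
Change in producer surplus = 32527.3 - 27772.9 = 4754.4.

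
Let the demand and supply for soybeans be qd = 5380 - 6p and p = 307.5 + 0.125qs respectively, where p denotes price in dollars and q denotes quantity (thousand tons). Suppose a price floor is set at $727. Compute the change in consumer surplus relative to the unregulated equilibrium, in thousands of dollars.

Rearranging supply gives qs = 8p - 2460. Without the control the market clears where 5380 - 6p = 8p - 2460, i.e. p* = 560 and q* = 2020.
Since 727 > 560, the floor is binding.
At p = 727: qd = 5380 - 6·727 = 1018 and qs = 8·727 - 2460 = 3356.
Consumer surplus without the control is ½ · (2690/3 - 560) · 2020 = 1020100/3.
With the floor, consumers buy 1018 units at 727, so CS = ½ · (2690/3 - 727) · 1018 = 259081/3.
Change in consumer surplus = 259081/3 - 1020100/3 = -253673.

-253673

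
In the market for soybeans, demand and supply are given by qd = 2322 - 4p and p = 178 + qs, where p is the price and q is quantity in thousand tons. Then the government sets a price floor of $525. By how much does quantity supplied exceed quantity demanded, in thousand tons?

Rearranging supply gives qs = p - 178. In a free market, 2322 - 4p = p - 178 gives the equilibrium p* = 500, q* = 322.
The floor of 525 is above the equilibrium price 500, so it binds.
At p = 525: qd = 2322 - 4·525 = 222 and qs = 525 - 178 = 347.
Surplus = qs - qd = 347 - 222 = 125.

125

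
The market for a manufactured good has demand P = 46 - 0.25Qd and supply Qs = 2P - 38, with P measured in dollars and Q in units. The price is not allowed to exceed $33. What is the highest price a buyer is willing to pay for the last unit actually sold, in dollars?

Rearranging demand gives Qd = 184 - 4P. Setting quantity demanded equal to quantity supplied, 184 - 4P = 2P - 38, gives P* = 37 and Q* = 36.
Since 33 < 37, the ceiling is binding.
At P = 33: Qd = 184 - 4·33 = 52 and Qs = 2·33 - 38 = 28.
Only 28 units reach the market. On the demand curve, the marginal buyer's willingness to pay at Q = 28 is (184 - 28)/4 = 39.

39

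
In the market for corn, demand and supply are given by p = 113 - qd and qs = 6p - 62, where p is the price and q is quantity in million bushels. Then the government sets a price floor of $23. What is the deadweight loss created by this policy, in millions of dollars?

0

Rearranging demand gives qd = 113 - p. Without the control the market clears where 113 - p = 6p - 62, i.e. p* = 25 and q* = 88.
The floor of 23 is below the equilibrium price 25, so it is not binding; the market clears at p* = 25, q* = 88.
Since the control does not bind, no trades are prevented and deadweight loss is zero.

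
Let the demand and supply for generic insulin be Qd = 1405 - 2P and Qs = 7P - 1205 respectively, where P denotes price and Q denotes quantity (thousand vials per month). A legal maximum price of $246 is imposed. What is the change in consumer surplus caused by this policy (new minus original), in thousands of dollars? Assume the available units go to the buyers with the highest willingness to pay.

Setting quantity demanded equal to quantity supplied, 1405 - 2P = 7P - 1205, gives P* = 290 and Q* = 825.
Because the ceiling (246) lies below the market-clearing price, it is binding.
At P = 246: Qd = 1405 - 2·246 = 913 and Qs = 7·246 - 1205 = 517.
Consumer surplus without the control is ½ · (702.5 - 290) · 825 = 170156.25.
With the ceiling, 517 units are sold at 246 (assume they go to the highest-value buyers). The demand price at Q = 517 is 444, so CS = ½ · [(702.5 - 246) + (444 - 246)] · 517 = 169188.25.
Change in consumer surplus = 169188.25 - 170156.25 = -968.

-968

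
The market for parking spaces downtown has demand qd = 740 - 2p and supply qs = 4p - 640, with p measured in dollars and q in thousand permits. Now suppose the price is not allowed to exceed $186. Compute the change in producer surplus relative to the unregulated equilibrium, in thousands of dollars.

-8448

Equilibrium: 740 - 2p = 4p - 640, so 1380 = 6p and p* = 230, q* = 280.
The ceiling of 186 is below the equilibrium price 230, so it binds.
At p = 186: qd = 740 - 2·186 = 368 and qs = 4·186 - 640 = 104.
Producer surplus without the control is ½ · (230 - 160) · 280 = 9800.
With the ceiling, producers sell 104 units at 186, so PS = ½ · (186 - 160) · 104 = 1352.
Change in producer surplus = 1352 - 9800 = -8448.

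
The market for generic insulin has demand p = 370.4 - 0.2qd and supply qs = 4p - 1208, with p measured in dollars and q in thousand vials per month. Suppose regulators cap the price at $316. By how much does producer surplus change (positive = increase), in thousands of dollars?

Rearranging demand gives qd = 1852 - 5p. Equilibrium: 1852 - 5p = 4p - 1208, so 3060 = 9p and p* = 340, q* = 152.
Because the ceiling (316) lies below the market-clearing price, it is binding.
At p = 316: qd = 1852 - 5·316 = 272 and qs = 4·316 - 1208 = 56.
Producer surplus without the control is ½ · (340 - 302) · 152 = 2888.
With the ceiling, producers sell 56 units at 316, so PS = ½ · (316 - 302) · 56 = 392.
Change in producer surplus = 392 - 2888 = -2496.

-2496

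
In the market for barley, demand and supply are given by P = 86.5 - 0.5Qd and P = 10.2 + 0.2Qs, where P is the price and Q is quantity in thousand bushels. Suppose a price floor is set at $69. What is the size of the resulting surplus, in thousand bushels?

259

Rearranging demand gives Qd = 173 - 2P; rearranging supply gives Qs = 5P - 51. Equilibrium: 173 - 2P = 5P - 51, so 224 = 7P and P* = 32, Q* = 109.
Because the floor (69) lies above the market-clearing price, it is binding.
At P = 69: Qd = 173 - 2·69 = 35 and Qs = 5·69 - 51 = 294.
Surplus = Qs - Qd = 294 - 35 = 259.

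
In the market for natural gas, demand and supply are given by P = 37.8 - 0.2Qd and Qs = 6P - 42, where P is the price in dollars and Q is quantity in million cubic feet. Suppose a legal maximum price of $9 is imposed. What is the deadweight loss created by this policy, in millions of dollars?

950.4

Rearranging demand gives Qd = 189 - 5P. In a free market, 189 - 5P = 6P - 42 gives the equilibrium P* = 21, Q* = 84.
Because the ceiling (9) lies below the market-clearing price, it is binding.
At P = 9: Qd = 189 - 5·9 = 144 and Qs = 6·9 - 42 = 12.
Quantity traded falls to 12. At Q = 12 the demand price is (189 - 12)/5 = 35.4 and the supply price is (42 + 12)/6 = 9.
Deadweight loss = ½ · (35.4 - 9) · (84 - 12) = ½ · 26.4 · 72 = 950.4.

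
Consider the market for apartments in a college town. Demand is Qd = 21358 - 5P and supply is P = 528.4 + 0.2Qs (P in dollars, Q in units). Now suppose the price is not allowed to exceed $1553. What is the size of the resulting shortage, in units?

8470

Rearranging supply gives Qs = 5P - 2642. Equilibrium: 21358 - 5P = 5P - 2642, so 24000 = 10P and P* = 2400, Q* = 9358.
Since 1553 < 2400, the ceiling is binding.
At P = 1553: Qd = 21358 - 5·1553 = 13593 and Qs = 5·1553 - 2642 = 5123.
Shortage = Qd - Qs = 13593 - 5123 = 8470.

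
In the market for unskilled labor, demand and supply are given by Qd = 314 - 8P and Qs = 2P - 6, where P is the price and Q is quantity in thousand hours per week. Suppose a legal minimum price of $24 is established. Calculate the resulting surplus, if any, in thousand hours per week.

Without the control the market clears where 314 - 8P = 2P - 6, i.e. P* = 32 and Q* = 58.
The floor of 24 is below the equilibrium price 32, so it is not binding; the market clears at P* = 32, Q* = 58.
Since the control does not bind, there is no surplus.

0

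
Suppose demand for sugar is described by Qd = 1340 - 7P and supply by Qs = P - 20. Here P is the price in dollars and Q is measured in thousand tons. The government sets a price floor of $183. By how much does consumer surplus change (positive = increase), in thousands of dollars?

-1358.5

In a free market, 1340 - 7P = P - 20 gives the equilibrium P* = 170, Q* = 150.
The floor of 183 is above the equilibrium price 170, so it binds.
At P = 183: Qd = 1340 - 7·183 = 59 and Qs = 183 - 20 = 163.
Consumer surplus without the control is ½ · (1340/7 - 170) · 150 = 11250/7.
With the floor, consumers buy 59 units at 183, so CS = ½ · (1340/7 - 183) · 59 = 3481/14.
Change in consumer surplus = 3481/14 - 11250/7 = -1358.5.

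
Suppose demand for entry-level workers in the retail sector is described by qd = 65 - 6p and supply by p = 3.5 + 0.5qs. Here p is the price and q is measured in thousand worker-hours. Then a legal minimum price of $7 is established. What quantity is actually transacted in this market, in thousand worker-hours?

Rearranging supply gives qs = 2p - 7. In a free market, 65 - 6p = 2p - 7 gives the equilibrium p* = 9, q* = 11.
The floor of 7 is below the equilibrium price 9, so it is not binding; the market clears at p* = 9, q* = 11.

11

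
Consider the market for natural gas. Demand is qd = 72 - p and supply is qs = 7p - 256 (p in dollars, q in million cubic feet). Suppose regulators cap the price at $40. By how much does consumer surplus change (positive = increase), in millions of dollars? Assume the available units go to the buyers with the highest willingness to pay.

In a free market, 72 - p = 7p - 256 gives the equilibrium p* = 41, q* = 31.
Since 40 < 41, the ceiling is binding.
At p = 40: qd = 72 - 40 = 32 and qs = 7·40 - 256 = 24.
Consumer surplus without the control is ½ · (72 - 41) · 31 = 480.5.
With the ceiling, 24 units are sold at 40 (assume they go to the highest-value buyers). The demand price at q = 24 is 48, so CS = ½ · [(72 - 40) + (48 - 40)] · 24 = 480.
Change in consumer surplus = 480 - 480.5 = -0.5.

-0.5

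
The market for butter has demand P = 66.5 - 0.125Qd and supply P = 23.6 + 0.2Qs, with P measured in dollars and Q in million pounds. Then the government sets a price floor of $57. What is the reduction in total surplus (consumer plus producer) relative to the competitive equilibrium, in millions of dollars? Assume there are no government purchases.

Rearranging demand gives Qd = 532 - 8P; rearranging supply gives Qs = 5P - 118. Without the control the market clears where 532 - 8P = 5P - 118, i.e. P* = 50 and Q* = 132.
The floor of 57 is above the equilibrium price 50, so it binds.
At P = 57: Qd = 532 - 8·57 = 76 and Qs = 5·57 - 118 = 167.
Quantity traded falls to 76. At Q = 76 the demand price is (532 - 76)/8 = 57 and the supply price is (118 + 76)/5 = 38.8.
Deadweight loss = ½ · (57 - 38.8) · (132 - 76) = ½ · 18.2 · 56 = 509.6.

509.6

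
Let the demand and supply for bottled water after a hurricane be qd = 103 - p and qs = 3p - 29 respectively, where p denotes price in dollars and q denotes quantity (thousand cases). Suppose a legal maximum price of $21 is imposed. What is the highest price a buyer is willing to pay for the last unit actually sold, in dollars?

69

Without the control the market clears where 103 - p = 3p - 29, i.e. p* = 33 and q* = 70.
The ceiling of 21 is below the equilibrium price 33, so it binds.
At p = 21: qd = 103 - 21 = 82 and qs = 3·21 - 29 = 34.
Only 34 units reach the market. On the demand curve, the marginal buyer's willingness to pay at q = 34 is (103 - 34) = 69.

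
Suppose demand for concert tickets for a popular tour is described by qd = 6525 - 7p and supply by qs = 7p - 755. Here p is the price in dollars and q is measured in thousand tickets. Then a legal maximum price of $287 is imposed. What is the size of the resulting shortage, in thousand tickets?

Equilibrium: 6525 - 7p = 7p - 755, so 7280 = 14p and p* = 520, q* = 2885.
Because the ceiling (287) lies below the market-clearing price, it is binding.
At p = 287: qd = 6525 - 7·287 = 4516 and qs = 7·287 - 755 = 1254.
Shortage = qd - qs = 4516 - 1254 = 3262.

3262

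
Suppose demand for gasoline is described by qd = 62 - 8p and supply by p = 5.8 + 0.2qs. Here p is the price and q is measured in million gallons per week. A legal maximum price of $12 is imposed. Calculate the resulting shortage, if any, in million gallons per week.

Rearranging supply gives qs = 5p - 29. Without the control the market clears where 62 - 8p = 5p - 29, i.e. p* = 7 and q* = 6.
The ceiling of 12 is above the equilibrium price 7, so it is not binding; the market clears at p* = 7, q* = 6.
Since the control does not bind, there is no shortage.

0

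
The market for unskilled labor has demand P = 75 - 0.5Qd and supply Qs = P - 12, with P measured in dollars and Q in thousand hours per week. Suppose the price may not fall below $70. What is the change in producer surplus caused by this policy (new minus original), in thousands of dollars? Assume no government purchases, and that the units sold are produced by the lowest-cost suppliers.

-352

Rearranging demand gives Qd = 150 - 2P. Equilibrium: 150 - 2P = P - 12, so 162 = 3P and P* = 54, Q* = 42.
Because the floor (70) lies above the market-clearing price, it is binding.
At P = 70: Qd = 150 - 2·70 = 10 and Qs = 70 - 12 = 58.
Producer surplus without the control is ½ · (54 - 12) · 42 = 882.
With the floor, 10 units are sold at 70. The supply price at Q = 10 is 22, so PS = ½ · [(70 - 12) + (70 - 22)] · 10 = 530.
Change in producer surplus = 530 - 882 = -352.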